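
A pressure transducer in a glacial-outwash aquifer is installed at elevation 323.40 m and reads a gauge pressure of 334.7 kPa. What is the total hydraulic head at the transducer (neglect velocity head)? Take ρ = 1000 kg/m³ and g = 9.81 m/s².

h ≈ 357.52 m

ψ = P/(ρg) = 334.7×1000 / (1000 × 9.81) = 34.12 m.
h = z + ψ = 323.40 + 34.12 = 357.52 m.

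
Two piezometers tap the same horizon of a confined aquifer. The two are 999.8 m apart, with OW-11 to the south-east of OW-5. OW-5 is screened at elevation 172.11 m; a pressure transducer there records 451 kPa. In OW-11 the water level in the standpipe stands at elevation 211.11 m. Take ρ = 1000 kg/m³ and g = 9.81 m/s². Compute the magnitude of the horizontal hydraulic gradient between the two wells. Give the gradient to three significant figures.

Pressure head at OW-5: ψ = P/(ρg) = 451×1000 / (1000 × 9.81) = 45.97 m.
Total head at OW-5: h = z + ψ = 172.11 + 45.97 = 218.08 m.
Total head at OW-11: h = 211.11 m (water level in the piezometer is the total head).
Head difference: h(OW-5) − h(OW-11) = 218.08 − 211.11 = 6.97 m.
Hydraulic gradient: i = |Δh| / L = 6.97 / 999.8 = 0.00697.

i ≈ 0.00697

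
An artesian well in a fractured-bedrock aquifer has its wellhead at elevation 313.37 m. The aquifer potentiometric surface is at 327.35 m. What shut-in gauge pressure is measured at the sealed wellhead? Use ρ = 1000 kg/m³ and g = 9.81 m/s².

P ≈ 137 kPa

Head above the cap: Δh = 327.35 − 313.37 = 13.98 m.
P = ρgΔh = 1000 × 9.81 × 13.98 = 137144 Pa ≈ 137 kPa.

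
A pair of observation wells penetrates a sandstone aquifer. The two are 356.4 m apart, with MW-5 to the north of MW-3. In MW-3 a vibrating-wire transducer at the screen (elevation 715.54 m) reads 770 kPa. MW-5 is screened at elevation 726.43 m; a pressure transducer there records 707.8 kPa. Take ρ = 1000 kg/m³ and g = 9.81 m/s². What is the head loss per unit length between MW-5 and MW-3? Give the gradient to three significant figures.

i ≈ 0.0128 m/m

Pressure head at MW-3: ψ = P/(ρg) = 770×1000 / (1000 × 9.81) = 78.49 m.
Total head at MW-3: h = z + ψ = 715.54 + 78.49 = 794.03 m.
Pressure head at MW-5: ψ = P/(ρg) = 707.8×1000 / (1000 × 9.81) = 72.15 m.
Total head at MW-5: h = z + ψ = 726.43 + 72.15 = 798.58 m.
Head difference: h(MW-3) − h(MW-5) = 794.03 − 798.58 = -4.55 m.
Hydraulic gradient: i = |Δh| / L = 4.55 / 356.4 = 0.0128.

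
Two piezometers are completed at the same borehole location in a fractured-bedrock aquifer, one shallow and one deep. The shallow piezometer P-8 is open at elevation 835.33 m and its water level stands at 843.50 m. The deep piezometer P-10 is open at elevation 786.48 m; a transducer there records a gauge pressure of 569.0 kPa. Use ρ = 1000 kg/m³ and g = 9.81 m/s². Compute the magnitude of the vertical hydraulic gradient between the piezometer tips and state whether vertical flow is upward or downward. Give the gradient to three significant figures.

Total head at P-8: h = 843.50 m (water level in the standpipe).
Pressure head at P-10: ψ = P/(ρg) = 569.0×1000 / (1000 × 9.81) = 58.00 m.
Total head at P-10: h = z + ψ = 786.48 + 58.00 = 844.48 m.
Δh = h(P-8) − h(P-10) = 843.50 − 844.48 = -0.98 m.
Vertical separation Δz = 835.33 − 786.48 = 48.85 m.
|i_v| = |Δh| / Δz = 0.98 / 48.85 = 0.0201.
Head is higher in the deep piezometer, so vertical flow is upward (discharge condition).

|i_v| ≈ 0.0201; vertical flow is upward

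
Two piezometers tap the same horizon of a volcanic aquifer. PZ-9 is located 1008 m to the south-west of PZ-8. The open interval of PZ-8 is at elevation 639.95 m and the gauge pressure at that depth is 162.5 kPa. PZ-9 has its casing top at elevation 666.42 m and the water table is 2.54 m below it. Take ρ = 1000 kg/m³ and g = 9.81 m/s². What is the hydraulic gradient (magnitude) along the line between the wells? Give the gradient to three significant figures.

i ≈ 0.00731

Pressure head at PZ-8: ψ = P/(ρg) = 162.5×1000 / (1000 × 9.81) = 16.56 m.
Total head at PZ-8: h = z + ψ = 639.95 + 16.56 = 656.51 m.
Total head at PZ-9: h = 666.42 − 2.54 = 663.88 m.
Head difference: h(PZ-8) − h(PZ-9) = 656.51 − 663.88 = -7.37 m.
Hydraulic gradient: i = |Δh| / L = 7.37 / 1008 = 0.00731.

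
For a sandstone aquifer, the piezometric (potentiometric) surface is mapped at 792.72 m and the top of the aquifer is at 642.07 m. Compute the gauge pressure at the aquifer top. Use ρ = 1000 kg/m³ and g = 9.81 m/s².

Pressure head at the aquifer top: ψ = h − z = 792.72 − 642.07 = 150.65 m.
P = ρgψ = 1000 × 9.81 × 150.65 = 1477876 Pa ≈ 1480 kPa.

P ≈ 1480 kPa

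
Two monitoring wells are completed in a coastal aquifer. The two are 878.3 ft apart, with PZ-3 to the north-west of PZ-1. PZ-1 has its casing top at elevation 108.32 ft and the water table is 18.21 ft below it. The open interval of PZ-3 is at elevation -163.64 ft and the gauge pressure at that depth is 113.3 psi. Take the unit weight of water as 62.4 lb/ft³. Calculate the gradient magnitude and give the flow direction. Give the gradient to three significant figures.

i ≈ 0.00878; groundwater flows toward the south-east

Total head at PZ-1: h = 108.32 − 18.21 = 90.11 ft.
Pressure head at PZ-3: ψ = 144·P/γ = 144 × 113.3 / 62.4 = 261.46 ft.
Total head at PZ-3: h = z + ψ = -163.64 + 261.46 = 97.82 ft.
Head difference: h(PZ-1) − h(PZ-3) = 90.11 − 97.82 = -7.71 ft.
Hydraulic gradient: i = |Δh| / L = 7.71 / 878.3 = 0.00878.
Flow is from higher to lower head: from PZ-3 toward PZ-1, i.e. toward the south-east.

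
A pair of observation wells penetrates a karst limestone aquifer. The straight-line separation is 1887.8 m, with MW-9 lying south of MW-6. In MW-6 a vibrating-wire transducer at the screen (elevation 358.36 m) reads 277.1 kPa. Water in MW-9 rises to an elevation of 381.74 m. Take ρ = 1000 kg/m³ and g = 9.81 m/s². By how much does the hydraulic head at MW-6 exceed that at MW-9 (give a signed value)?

Pressure head at MW-6: ψ = P/(ρg) = 277.1×1000 / (1000 × 9.81) = 28.25 m.
Total head at MW-6: h = z + ψ = 358.36 + 28.25 = 386.61 m.
Total head at MW-9: h = 381.74 m (water level in the piezometer is the total head).
Head difference: h(MW-6) − h(MW-9) = 386.61 − 381.74 = 4.87 m.

Δh ≈ 4.87 m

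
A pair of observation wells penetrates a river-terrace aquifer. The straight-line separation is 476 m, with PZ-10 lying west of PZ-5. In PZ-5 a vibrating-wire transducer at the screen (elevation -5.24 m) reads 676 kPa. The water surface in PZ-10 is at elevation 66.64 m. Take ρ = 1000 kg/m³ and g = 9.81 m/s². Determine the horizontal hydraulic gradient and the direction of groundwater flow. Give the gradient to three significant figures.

Pressure head at PZ-5: ψ = P/(ρg) = 676×1000 / (1000 × 9.81) = 68.91 m.
Total head at PZ-5: h = z + ψ = -5.24 + 68.91 = 63.67 m.
Total head at PZ-10: h = 66.64 m (water level in the piezometer is the total head).
Head difference: h(PZ-5) − h(PZ-10) = 63.67 − 66.64 = -2.97 m.
Hydraulic gradient: i = |Δh| / L = 2.97 / 476 = 0.00624.
Flow is from higher to lower head: from PZ-10 toward PZ-5, i.e. toward the east.

i ≈ 0.00624; groundwater flows toward the east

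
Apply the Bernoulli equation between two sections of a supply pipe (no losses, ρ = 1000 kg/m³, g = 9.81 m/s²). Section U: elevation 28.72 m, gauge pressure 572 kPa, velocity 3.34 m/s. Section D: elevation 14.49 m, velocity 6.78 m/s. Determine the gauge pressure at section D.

P₂ ≈ 694 kPa

Pressure head at U: ψ₁ = P₁/(ρg) = 572×1000 / (1000 × 9.81) = 58.31 m.
Velocity heads: v₁²/2g = 3.34²/19.62 = 0.569 m; v₂²/2g = 6.78²/19.62 = 2.343 m.
Total head H = z₁ + ψ₁ + v₁²/2g = 28.72 + 58.31 + 0.569 = 87.60 m.
ψ₂ = H − z₂ − v₂²/2g = 87.60 − 14.49 − 2.343 = 70.77 m.
P₂ = ρgψ₂ = 1000 × 9.81 × 70.77 ≈ 694 kPa.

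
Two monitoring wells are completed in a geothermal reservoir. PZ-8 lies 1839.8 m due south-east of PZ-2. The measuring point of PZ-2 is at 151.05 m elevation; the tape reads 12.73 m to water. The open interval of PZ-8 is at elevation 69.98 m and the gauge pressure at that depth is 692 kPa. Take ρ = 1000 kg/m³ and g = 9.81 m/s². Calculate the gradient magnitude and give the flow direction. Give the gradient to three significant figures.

i ≈ 0.00120; groundwater flows toward the north-west

Total head at PZ-2: h = 151.05 − 12.73 = 138.32 m.
Pressure head at PZ-8: ψ = P/(ρg) = 692×1000 / (1000 × 9.81) = 70.54 m.
Total head at PZ-8: h = z + ψ = 69.98 + 70.54 = 140.52 m.
Head difference: h(PZ-2) − h(PZ-8) = 138.32 − 140.52 = -2.20 m.
Hydraulic gradient: i = |Δh| / L = 2.20 / 1839.8 = 0.00120.
Flow is from higher to lower head: from PZ-8 toward PZ-2, i.e. toward the north-west.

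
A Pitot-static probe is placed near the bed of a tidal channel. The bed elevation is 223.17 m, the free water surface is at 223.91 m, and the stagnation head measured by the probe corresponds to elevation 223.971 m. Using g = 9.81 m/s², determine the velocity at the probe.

v ≈ 1.09 m/s

Near the bed, under hydrostatic conditions, the piezometric head (z + ψ) equals the free-surface elevation, 223.91 m.
Velocity head = total − piezometric = 223.971 − 223.91 = 0.061 m.
v = √(2g·h_v) = √(2 × 9.81 × 0.061) = 1.09 m/s.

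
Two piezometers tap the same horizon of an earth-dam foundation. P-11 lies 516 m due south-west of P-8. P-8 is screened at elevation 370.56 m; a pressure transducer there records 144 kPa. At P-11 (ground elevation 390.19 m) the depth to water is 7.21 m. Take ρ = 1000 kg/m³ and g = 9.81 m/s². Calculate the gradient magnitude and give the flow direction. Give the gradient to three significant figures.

Pressure head at P-8: ψ = P/(ρg) = 144×1000 / (1000 × 9.81) = 14.68 m.
Total head at P-8: h = z + ψ = 370.56 + 14.68 = 385.24 m.
Total head at P-11: h = 390.19 − 7.21 = 382.98 m.
Head difference: h(P-8) − h(P-11) = 385.24 − 382.98 = 2.26 m.
Hydraulic gradient: i = |Δh| / L = 2.26 / 516 = 0.00438.
Flow is from higher to lower head: from P-8 toward P-11, i.e. toward the south-west.

i ≈ 0.00438; groundwater flows toward the south-west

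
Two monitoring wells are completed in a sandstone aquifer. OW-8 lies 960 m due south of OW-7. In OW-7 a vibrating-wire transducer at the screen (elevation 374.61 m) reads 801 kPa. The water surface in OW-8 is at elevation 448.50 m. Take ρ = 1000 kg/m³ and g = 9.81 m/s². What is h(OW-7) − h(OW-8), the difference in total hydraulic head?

Δh ≈ 7.76 m

Pressure head at OW-7: ψ = P/(ρg) = 801×1000 / (1000 × 9.81) = 81.65 m.
Total head at OW-7: h = z + ψ = 374.61 + 81.65 = 456.26 m.
Total head at OW-8: h = 448.50 m (water level in the piezometer is the total head).
Head difference: h(OW-7) − h(OW-8) = 456.26 − 448.50 = 7.76 m.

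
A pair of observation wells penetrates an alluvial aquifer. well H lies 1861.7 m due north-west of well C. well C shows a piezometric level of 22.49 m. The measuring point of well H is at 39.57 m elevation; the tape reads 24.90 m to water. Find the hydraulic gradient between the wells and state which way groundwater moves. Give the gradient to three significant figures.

i ≈ 0.00420; groundwater flows toward the north-west

Total head at well C: h = 22.49 m (water level in the piezometer is the total head).
Total head at well H: h = 39.57 − 24.90 = 14.67 m.
Head difference: h(well C) − h(well H) = 22.49 − 14.67 = 7.82 m.
Hydraulic gradient: i = |Δh| / L = 7.82 / 1861.7 = 0.00420.
Flow is from higher to lower head: from well C toward well H, i.e. toward the north-west.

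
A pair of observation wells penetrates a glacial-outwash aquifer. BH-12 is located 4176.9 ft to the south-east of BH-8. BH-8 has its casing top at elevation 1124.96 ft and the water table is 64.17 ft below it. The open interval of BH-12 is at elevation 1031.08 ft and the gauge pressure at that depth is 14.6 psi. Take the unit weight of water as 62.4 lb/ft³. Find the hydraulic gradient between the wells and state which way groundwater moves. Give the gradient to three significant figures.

i ≈ 0.000953; groundwater flows toward the north-west

Total head at BH-8: h = 1124.96 − 64.17 = 1060.79 ft.
Pressure head at BH-12: ψ = 144·P/γ = 144 × 14.6 / 62.4 = 33.69 ft.
Total head at BH-12: h = z + ψ = 1031.08 + 33.69 = 1064.77 ft.
Head difference: h(BH-8) − h(BH-12) = 1060.79 − 1064.77 = -3.98 ft.
Hydraulic gradient: i = |Δh| / L = 3.98 / 4176.9 = 0.000953.
Flow is from higher to lower head: from BH-12 toward BH-8, i.e. toward the north-west.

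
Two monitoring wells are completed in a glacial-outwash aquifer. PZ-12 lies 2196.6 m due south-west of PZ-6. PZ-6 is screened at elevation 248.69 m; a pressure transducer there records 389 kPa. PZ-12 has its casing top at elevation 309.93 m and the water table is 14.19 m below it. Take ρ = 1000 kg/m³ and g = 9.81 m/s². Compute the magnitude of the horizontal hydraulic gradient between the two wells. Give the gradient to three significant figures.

i ≈ 0.00337

Pressure head at PZ-6: ψ = P/(ρg) = 389×1000 / (1000 × 9.81) = 39.65 m.
Total head at PZ-6: h = z + ψ = 248.69 + 39.65 = 288.34 m.
Total head at PZ-12: h = 309.93 − 14.19 = 295.74 m.
Head difference: h(PZ-6) − h(PZ-12) = 288.34 − 295.74 = -7.40 m.
Hydraulic gradient: i = |Δh| / L = 7.40 / 2196.6 = 0.00337.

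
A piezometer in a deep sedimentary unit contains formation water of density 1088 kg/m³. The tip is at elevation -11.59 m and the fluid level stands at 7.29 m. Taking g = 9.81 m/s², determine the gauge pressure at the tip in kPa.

P ≈ 202 kPa

Pressure head ψ = h − z = 7.29 − (-11.59) = 18.88 m.
P = ρgψ = 1088 × 9.81 × 18.88 = 201512 Pa ≈ 202 kPa.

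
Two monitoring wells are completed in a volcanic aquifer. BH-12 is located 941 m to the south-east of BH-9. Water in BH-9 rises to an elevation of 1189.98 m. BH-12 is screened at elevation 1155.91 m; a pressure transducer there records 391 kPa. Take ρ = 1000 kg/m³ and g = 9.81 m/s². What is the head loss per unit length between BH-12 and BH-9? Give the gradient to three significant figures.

Total head at BH-9: h = 1189.98 m (water level in the piezometer is the total head).
Pressure head at BH-12: ψ = P/(ρg) = 391×1000 / (1000 × 9.81) = 39.86 m.
Total head at BH-12: h = z + ψ = 1155.91 + 39.86 = 1195.77 m.
Head difference: h(BH-9) − h(BH-12) = 1189.98 − 1195.77 = -5.79 m.
Hydraulic gradient: i = |Δh| / L = 5.79 / 941 = 0.00615.

i ≈ 0.00615 m/m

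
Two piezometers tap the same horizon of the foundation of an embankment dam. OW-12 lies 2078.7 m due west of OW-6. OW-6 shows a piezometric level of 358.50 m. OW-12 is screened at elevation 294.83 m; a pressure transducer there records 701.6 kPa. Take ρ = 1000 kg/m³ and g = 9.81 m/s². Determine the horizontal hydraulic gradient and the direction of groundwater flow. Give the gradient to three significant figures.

i ≈ 0.00378; groundwater flows toward the east

Total head at OW-6: h = 358.50 m (water level in the piezometer is the total head).
Pressure head at OW-12: ψ = P/(ρg) = 701.6×1000 / (1000 × 9.81) = 71.52 m.
Total head at OW-12: h = z + ψ = 294.83 + 71.52 = 366.35 m.
Head difference: h(OW-6) − h(OW-12) = 358.50 − 366.35 = -7.85 m.
Hydraulic gradient: i = |Δh| / L = 7.85 / 2078.7 = 0.00378.
Flow is from higher to lower head: from OW-12 toward OW-6, i.e. toward the east.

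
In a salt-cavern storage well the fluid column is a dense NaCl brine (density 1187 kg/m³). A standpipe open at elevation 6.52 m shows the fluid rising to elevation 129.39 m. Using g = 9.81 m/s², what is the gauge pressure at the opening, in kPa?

Pressure head ψ = h − z = 129.39 − 6.52 = 122.87 m.
P = ρgψ = 1187 × 9.81 × 122.87 = 1430756 Pa ≈ 1430 kPa.

P ≈ 1430 kPa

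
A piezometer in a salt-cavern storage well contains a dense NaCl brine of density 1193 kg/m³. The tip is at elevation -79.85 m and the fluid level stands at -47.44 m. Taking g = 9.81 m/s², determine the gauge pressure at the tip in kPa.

P ≈ 379 kPa

Pressure head ψ = h − z = -47.44 − (-79.85) = 32.41 m.
P = ρgψ = 1193 × 9.81 × 32.41 = 379305 Pa ≈ 379 kPa.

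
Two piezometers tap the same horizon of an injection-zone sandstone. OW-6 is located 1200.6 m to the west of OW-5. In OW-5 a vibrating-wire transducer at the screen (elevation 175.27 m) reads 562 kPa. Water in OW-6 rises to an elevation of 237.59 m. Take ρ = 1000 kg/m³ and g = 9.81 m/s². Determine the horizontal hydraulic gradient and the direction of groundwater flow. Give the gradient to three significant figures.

Pressure head at OW-5: ψ = P/(ρg) = 562×1000 / (1000 × 9.81) = 57.29 m.
Total head at OW-5: h = z + ψ = 175.27 + 57.29 = 232.56 m.
Total head at OW-6: h = 237.59 m (water level in the piezometer is the total head).
Head difference: h(OW-5) − h(OW-6) = 232.56 − 237.59 = -5.03 m.
Hydraulic gradient: i = |Δh| / L = 5.03 / 1200.6 = 0.00419.
Flow is from higher to lower head: from OW-6 toward OW-5, i.e. toward the east.

i ≈ 0.00419; groundwater flows toward the east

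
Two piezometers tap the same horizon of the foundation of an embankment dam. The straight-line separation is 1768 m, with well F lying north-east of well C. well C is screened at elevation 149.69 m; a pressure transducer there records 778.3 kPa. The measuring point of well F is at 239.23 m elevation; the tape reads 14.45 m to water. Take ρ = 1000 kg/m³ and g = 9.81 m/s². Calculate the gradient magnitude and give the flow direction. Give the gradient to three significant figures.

i ≈ 0.00240; groundwater flows toward the north-east

Pressure head at well C: ψ = P/(ρg) = 778.3×1000 / (1000 × 9.81) = 79.34 m.
Total head at well C: h = z + ψ = 149.69 + 79.34 = 229.03 m.
Total head at well F: h = 239.23 − 14.45 = 224.78 m.
Head difference: h(well C) − h(well F) = 229.03 − 224.78 = 4.25 m.
Hydraulic gradient: i = |Δh| / L = 4.25 / 1768 = 0.00240.
Flow is from higher to lower head: from well C toward well F, i.e. toward the north-east.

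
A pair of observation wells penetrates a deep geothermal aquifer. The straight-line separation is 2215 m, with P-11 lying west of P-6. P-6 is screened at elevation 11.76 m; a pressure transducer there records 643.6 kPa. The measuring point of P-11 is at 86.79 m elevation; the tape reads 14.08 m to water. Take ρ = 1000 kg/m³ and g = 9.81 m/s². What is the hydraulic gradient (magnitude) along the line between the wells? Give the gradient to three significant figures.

i ≈ 0.00210

Pressure head at P-6: ψ = P/(ρg) = 643.6×1000 / (1000 × 9.81) = 65.61 m.
Total head at P-6: h = z + ψ = 11.76 + 65.61 = 77.37 m.
Total head at P-11: h = 86.79 − 14.08 = 72.71 m.
Head difference: h(P-6) − h(P-11) = 77.37 − 72.71 = 4.66 m.
Hydraulic gradient: i = |Δh| / L = 4.66 / 2215 = 0.00210.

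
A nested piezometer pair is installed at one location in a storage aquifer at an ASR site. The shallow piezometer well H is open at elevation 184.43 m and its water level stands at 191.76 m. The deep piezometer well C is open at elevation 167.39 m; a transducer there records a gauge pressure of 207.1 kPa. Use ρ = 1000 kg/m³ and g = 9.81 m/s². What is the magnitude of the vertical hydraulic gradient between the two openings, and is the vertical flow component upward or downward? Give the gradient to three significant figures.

Total head at well H: h = 191.76 m (water level in the standpipe).
Pressure head at well C: ψ = P/(ρg) = 207.1×1000 / (1000 × 9.81) = 21.11 m.
Total head at well C: h = z + ψ = 167.39 + 21.11 = 188.50 m.
Δh = h(well H) − h(well C) = 191.76 − 188.50 = 3.26 m.
Vertical separation Δz = 184.43 − 167.39 = 17.04 m.
|i_v| = |Δh| / Δz = 3.26 / 17.04 = 0.191.
Head is higher in the shallow piezometer, so vertical flow is downward (recharge condition).

|i_v| ≈ 0.191; vertical flow is downward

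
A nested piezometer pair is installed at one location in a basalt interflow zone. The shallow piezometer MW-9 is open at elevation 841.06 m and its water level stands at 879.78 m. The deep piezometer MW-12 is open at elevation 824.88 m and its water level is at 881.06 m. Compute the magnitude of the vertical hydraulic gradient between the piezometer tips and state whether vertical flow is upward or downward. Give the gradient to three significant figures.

Total head at MW-9: h = 879.78 m (water level in the standpipe).
Total head at MW-12: h = 881.06 m.
Δh = h(MW-9) − h(MW-12) = 879.78 − 881.06 = -1.28 m.
Vertical separation Δz = 841.06 − 824.88 = 16.18 m.
|i_v| = |Δh| / Δz = 1.28 / 16.18 = 0.0791.
Head is higher in the deep piezometer, so vertical flow is upward (discharge condition).

|i_v| ≈ 0.0791; vertical flow is upward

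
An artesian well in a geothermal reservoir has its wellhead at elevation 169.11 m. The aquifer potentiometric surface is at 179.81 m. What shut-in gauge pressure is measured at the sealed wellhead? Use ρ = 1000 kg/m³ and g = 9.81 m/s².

Head above the cap: Δh = 179.81 − 169.11 = 10.70 m.
P = ρgΔh = 1000 × 9.81 × 10.70 = 104967 Pa ≈ 105 kPa.

P ≈ 105 kPa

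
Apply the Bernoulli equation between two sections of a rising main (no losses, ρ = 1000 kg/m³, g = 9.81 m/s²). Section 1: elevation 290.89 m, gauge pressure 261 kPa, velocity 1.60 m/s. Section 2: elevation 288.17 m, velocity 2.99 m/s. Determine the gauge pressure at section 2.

Pressure head at 1: ψ₁ = P₁/(ρg) = 261×1000 / (1000 × 9.81) = 26.61 m.
Velocity heads: v₁²/2g = 1.60²/19.62 = 0.130 m; v₂²/2g = 2.99²/19.62 = 0.456 m.
Total head H = z₁ + ψ₁ + v₁²/2g = 290.89 + 26.61 + 0.130 = 317.63 m.
ψ₂ = H − z₂ − v₂²/2g = 317.63 − 288.17 − 0.456 = 29.00 m.
P₂ = ρgψ₂ = 1000 × 9.81 × 29.00 ≈ 284 kPa.

P₂ ≈ 284 kPa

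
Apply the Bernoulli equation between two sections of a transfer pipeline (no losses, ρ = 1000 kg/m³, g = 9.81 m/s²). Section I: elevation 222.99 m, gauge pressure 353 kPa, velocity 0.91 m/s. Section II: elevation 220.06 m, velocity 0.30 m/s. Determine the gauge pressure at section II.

P₂ ≈ 382 kPa

Pressure head at I: ψ₁ = P₁/(ρg) = 353×1000 / (1000 × 9.81) = 35.98 m.
Velocity heads: v₁²/2g = 0.91²/19.62 = 0.042 m; v₂²/2g = 0.30²/19.62 = 0.005 m.
Total head H = z₁ + ψ₁ + v₁²/2g = 222.99 + 35.98 + 0.042 = 259.01 m.
ψ₂ = H − z₂ − v₂²/2g = 259.01 − 220.06 − 0.005 = 38.94 m.
P₂ = ρgψ₂ = 1000 × 9.81 × 38.94 ≈ 382 kPa.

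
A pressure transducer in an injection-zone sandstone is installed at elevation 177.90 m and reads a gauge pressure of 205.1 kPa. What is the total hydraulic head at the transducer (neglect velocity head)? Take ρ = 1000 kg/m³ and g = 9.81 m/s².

ψ = P/(ρg) = 205.1×1000 / (1000 × 9.81) = 20.91 m.
h = z + ψ = 177.90 + 20.91 = 198.81 m.

h ≈ 198.81 m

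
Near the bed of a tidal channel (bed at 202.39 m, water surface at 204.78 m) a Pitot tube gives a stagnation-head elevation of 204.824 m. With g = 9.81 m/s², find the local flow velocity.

v ≈ 0.929 m/s

Near the bed, under hydrostatic conditions, the piezometric head (z + ψ) equals the free-surface elevation, 204.78 m.
Velocity head = total − piezometric = 204.824 − 204.78 = 0.044 m.
v = √(2g·h_v) = √(2 × 9.81 × 0.044) = 0.929 m/s.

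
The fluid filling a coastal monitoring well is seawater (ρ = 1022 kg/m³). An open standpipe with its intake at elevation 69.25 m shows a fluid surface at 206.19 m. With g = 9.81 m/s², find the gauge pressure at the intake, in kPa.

Pressure head ψ = h − z = 206.19 − 69.25 = 136.94 m.
P = ρgψ = 1022 × 9.81 × 136.94 = 1372936 Pa ≈ 1370 kPa.

P ≈ 1370 kPa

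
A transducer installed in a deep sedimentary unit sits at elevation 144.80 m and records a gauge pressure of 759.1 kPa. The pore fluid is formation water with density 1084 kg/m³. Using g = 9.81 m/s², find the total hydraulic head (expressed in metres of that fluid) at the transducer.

ψ = P/(ρg) = 759.1×1000 / (1084 × 9.81) = 71.38 m.
h = z + ψ = 144.80 + 71.38 = 216.18 m.

h ≈ 216.18 m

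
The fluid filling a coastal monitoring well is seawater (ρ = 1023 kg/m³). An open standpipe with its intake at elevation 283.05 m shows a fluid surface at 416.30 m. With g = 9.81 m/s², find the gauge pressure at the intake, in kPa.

P ≈ 1340 kPa

Pressure head ψ = h − z = 416.30 − 283.05 = 133.25 m.
P = ρgψ = 1023 × 9.81 × 133.25 = 1337248 Pa ≈ 1340 kPa.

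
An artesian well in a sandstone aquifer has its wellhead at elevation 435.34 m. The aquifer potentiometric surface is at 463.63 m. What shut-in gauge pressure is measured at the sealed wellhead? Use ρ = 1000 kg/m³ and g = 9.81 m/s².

Head above the cap: Δh = 463.63 − 435.34 = 28.29 m.
P = ρgΔh = 1000 × 9.81 × 28.29 = 277525 Pa ≈ 278 kPa.

P ≈ 278 kPa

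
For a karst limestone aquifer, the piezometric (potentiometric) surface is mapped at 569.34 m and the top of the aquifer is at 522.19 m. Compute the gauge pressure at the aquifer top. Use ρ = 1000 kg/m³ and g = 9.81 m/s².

Pressure head at the aquifer top: ψ = h − z = 569.34 − 522.19 = 47.15 m.
P = ρgψ = 1000 × 9.81 × 47.15 = 462541 Pa ≈ 463 kPa.

P ≈ 463 kPa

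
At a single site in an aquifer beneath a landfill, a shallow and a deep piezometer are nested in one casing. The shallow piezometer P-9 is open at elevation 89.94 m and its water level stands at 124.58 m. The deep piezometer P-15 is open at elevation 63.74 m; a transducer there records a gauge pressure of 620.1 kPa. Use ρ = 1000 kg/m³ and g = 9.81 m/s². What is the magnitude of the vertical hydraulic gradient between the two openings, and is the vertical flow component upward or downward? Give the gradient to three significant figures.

|i_v| ≈ 0.0905; vertical flow is upward

Total head at P-9: h = 124.58 m (water level in the standpipe).
Pressure head at P-15: ψ = P/(ρg) = 620.1×1000 / (1000 × 9.81) = 63.21 m.
Total head at P-15: h = z + ψ = 63.74 + 63.21 = 126.95 m.
Δh = h(P-9) − h(P-15) = 124.58 − 126.95 = -2.37 m.
Vertical separation Δz = 89.94 − 63.74 = 26.20 m.
|i_v| = |Δh| / Δz = 2.37 / 26.20 = 0.0905.
Head is higher in the deep piezometer, so vertical flow is upward (discharge condition).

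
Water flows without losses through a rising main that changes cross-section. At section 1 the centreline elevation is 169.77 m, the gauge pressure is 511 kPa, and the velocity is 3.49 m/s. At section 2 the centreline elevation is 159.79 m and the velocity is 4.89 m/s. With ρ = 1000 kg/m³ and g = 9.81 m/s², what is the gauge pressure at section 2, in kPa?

Pressure head at 1: ψ₁ = P₁/(ρg) = 511×1000 / (1000 × 9.81) = 52.09 m.
Velocity heads: v₁²/2g = 3.49²/19.62 = 0.621 m; v₂²/2g = 4.89²/19.62 = 1.219 m.
Total head H = z₁ + ψ₁ + v₁²/2g = 169.77 + 52.09 + 0.621 = 222.48 m.
ψ₂ = H − z₂ − v₂²/2g = 222.48 − 159.79 − 1.219 = 61.47 m.
P₂ = ρgψ₂ = 1000 × 9.81 × 61.47 ≈ 603 kPa.

P₂ ≈ 603 kPa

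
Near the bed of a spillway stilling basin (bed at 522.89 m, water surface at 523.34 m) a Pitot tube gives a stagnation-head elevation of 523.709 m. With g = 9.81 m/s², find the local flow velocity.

Near the bed, under hydrostatic conditions, the piezometric head (z + ψ) equals the free-surface elevation, 523.34 m.
Velocity head = total − piezometric = 523.709 − 523.34 = 0.369 m.
v = √(2g·h_v) = √(2 × 9.81 × 0.369) = 2.69 m/s.

v ≈ 2.69 m/s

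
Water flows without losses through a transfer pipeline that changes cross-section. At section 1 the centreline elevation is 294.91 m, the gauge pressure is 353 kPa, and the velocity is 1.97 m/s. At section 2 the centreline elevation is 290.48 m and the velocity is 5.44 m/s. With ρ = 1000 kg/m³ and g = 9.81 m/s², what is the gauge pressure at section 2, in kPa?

Pressure head at 1: ψ₁ = P₁/(ρg) = 353×1000 / (1000 × 9.81) = 35.98 m.
Velocity heads: v₁²/2g = 1.97²/19.62 = 0.198 m; v₂²/2g = 5.44²/19.62 = 1.508 m.
Total head H = z₁ + ψ₁ + v₁²/2g = 294.91 + 35.98 + 0.198 = 331.09 m.
ψ₂ = H − z₂ − v₂²/2g = 331.09 − 290.48 − 1.508 = 39.10 m.
P₂ = ρgψ₂ = 1000 × 9.81 × 39.10 ≈ 384 kPa.

P₂ ≈ 384 kPa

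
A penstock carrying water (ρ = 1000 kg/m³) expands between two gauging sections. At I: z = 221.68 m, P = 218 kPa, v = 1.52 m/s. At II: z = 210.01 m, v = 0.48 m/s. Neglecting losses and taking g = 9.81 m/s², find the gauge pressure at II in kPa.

P₂ ≈ 334 kPa

Pressure head at I: ψ₁ = P₁/(ρg) = 218×1000 / (1000 × 9.81) = 22.22 m.
Velocity heads: v₁²/2g = 1.52²/19.62 = 0.118 m; v₂²/2g = 0.48²/19.62 = 0.012 m.
Total head H = z₁ + ψ₁ + v₁²/2g = 221.68 + 22.22 + 0.118 = 244.02 m.
ψ₂ = H − z₂ − v₂²/2g = 244.02 − 210.01 − 0.012 = 34.00 m.
P₂ = ρgψ₂ = 1000 × 9.81 × 34.00 ≈ 334 kPa.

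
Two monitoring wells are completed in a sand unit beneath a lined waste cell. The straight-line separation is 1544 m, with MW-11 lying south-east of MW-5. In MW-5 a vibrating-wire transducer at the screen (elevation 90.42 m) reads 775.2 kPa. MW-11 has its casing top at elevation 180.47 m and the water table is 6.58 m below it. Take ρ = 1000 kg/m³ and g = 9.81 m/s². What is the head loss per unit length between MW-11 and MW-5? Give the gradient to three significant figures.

i ≈ 0.00288 m/m

Pressure head at MW-5: ψ = P/(ρg) = 775.2×1000 / (1000 × 9.81) = 79.02 m.
Total head at MW-5: h = z + ψ = 90.42 + 79.02 = 169.44 m.
Total head at MW-11: h = 180.47 − 6.58 = 173.89 m.
Head difference: h(MW-5) − h(MW-11) = 169.44 − 173.89 = -4.45 m.
Hydraulic gradient: i = |Δh| / L = 4.45 / 1544 = 0.00288.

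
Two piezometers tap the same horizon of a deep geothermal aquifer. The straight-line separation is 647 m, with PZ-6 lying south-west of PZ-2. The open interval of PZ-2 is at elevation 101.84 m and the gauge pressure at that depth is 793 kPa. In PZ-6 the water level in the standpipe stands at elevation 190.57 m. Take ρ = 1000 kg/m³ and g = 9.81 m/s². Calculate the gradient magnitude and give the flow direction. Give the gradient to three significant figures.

Pressure head at PZ-2: ψ = P/(ρg) = 793×1000 / (1000 × 9.81) = 80.84 m.
Total head at PZ-2: h = z + ψ = 101.84 + 80.84 = 182.68 m.
Total head at PZ-6: h = 190.57 m (water level in the piezometer is the total head).
Head difference: h(PZ-2) − h(PZ-6) = 182.68 − 190.57 = -7.89 m.
Hydraulic gradient: i = |Δh| / L = 7.89 / 647 = 0.0122.
Flow is from higher to lower head: from PZ-6 toward PZ-2, i.e. toward the north-east.

i ≈ 0.0122; groundwater flows toward the north-east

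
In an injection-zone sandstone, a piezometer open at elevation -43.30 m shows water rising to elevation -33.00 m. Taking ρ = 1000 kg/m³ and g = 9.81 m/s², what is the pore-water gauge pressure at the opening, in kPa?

Pressure head ψ = h − z = -33.00 − (-43.30) = 10.30 m.
P = ρgψ = 1000 × 9.81 × 10.30 = 101043 Pa ≈ 101 kPa.

P ≈ 101 kPa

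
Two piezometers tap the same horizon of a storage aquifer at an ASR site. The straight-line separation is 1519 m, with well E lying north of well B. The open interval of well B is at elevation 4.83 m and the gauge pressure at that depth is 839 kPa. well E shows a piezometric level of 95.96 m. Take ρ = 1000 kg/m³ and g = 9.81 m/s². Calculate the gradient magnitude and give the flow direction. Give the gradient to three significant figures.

Pressure head at well B: ψ = P/(ρg) = 839×1000 / (1000 × 9.81) = 85.52 m.
Total head at well B: h = z + ψ = 4.83 + 85.52 = 90.35 m.
Total head at well E: h = 95.96 m (water level in the piezometer is the total head).
Head difference: h(well B) − h(well E) = 90.35 − 95.96 = -5.61 m.
Hydraulic gradient: i = |Δh| / L = 5.61 / 1519 = 0.00369.
Flow is from higher to lower head: from well E toward well B, i.e. toward the south.

i ≈ 0.00369; groundwater flows toward the south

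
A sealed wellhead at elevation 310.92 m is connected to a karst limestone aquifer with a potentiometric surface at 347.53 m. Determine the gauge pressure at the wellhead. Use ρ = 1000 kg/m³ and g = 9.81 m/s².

Head above the cap: Δh = 347.53 − 310.92 = 36.61 m.
P = ρgΔh = 1000 × 9.81 × 36.61 = 359144 Pa ≈ 359 kPa.

P ≈ 359 kPa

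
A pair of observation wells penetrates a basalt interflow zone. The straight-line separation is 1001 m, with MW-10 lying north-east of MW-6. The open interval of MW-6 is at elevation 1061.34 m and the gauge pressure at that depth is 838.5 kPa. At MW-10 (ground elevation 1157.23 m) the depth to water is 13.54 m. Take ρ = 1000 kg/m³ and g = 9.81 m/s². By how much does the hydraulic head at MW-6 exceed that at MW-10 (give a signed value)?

Δh ≈ 3.12 m

Pressure head at MW-6: ψ = P/(ρg) = 838.5×1000 / (1000 × 9.81) = 85.47 m.
Total head at MW-6: h = z + ψ = 1061.34 + 85.47 = 1146.81 m.
Total head at MW-10: h = 1157.23 − 13.54 = 1143.69 m.
Head difference: h(MW-6) − h(MW-10) = 1146.81 − 1143.69 = 3.12 m.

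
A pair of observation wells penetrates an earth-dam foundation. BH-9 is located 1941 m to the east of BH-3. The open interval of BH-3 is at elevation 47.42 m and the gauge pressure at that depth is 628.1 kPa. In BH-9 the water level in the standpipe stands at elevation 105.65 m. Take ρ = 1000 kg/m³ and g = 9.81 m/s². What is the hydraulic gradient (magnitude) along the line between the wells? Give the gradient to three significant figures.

i ≈ 0.00299

Pressure head at BH-3: ψ = P/(ρg) = 628.1×1000 / (1000 × 9.81) = 64.03 m.
Total head at BH-3: h = z + ψ = 47.42 + 64.03 = 111.45 m.
Total head at BH-9: h = 105.65 m (water level in the piezometer is the total head).
Head difference: h(BH-3) − h(BH-9) = 111.45 − 105.65 = 5.80 m.
Hydraulic gradient: i = |Δh| / L = 5.80 / 1941 = 0.00299.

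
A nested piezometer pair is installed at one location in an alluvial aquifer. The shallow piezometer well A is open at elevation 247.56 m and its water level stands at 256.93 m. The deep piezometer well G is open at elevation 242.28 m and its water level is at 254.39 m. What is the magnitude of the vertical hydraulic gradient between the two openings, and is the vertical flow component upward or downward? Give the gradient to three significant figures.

Total head at well A: h = 256.93 m (water level in the standpipe).
Total head at well G: h = 254.39 m.
Δh = h(well A) − h(well G) = 256.93 − 254.39 = 2.54 m.
Vertical separation Δz = 247.56 − 242.28 = 5.28 m.
|i_v| = |Δh| / Δz = 2.54 / 5.28 = 0.481.
Head is higher in the shallow piezometer, so vertical flow is downward (recharge condition).

|i_v| ≈ 0.481; vertical flow is downward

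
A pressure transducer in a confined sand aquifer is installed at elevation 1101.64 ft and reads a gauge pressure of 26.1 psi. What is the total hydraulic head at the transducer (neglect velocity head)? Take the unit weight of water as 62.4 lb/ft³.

h ≈ 1161.87 ft

ψ = 144·P/γ = 144 × 26.1 / 62.4 = 60.23 ft.
h = z + ψ = 1101.64 + 60.23 = 1161.87 ft.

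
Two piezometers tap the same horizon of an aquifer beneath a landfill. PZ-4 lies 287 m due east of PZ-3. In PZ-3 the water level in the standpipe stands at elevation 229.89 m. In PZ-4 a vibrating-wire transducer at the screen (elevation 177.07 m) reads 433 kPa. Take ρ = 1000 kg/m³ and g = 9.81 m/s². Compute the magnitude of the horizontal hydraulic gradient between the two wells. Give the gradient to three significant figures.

i ≈ 0.0302

Total head at PZ-3: h = 229.89 m (water level in the piezometer is the total head).
Pressure head at PZ-4: ψ = P/(ρg) = 433×1000 / (1000 × 9.81) = 44.14 m.
Total head at PZ-4: h = z + ψ = 177.07 + 44.14 = 221.21 m.
Head difference: h(PZ-3) − h(PZ-4) = 229.89 − 221.21 = 8.68 m.
Hydraulic gradient: i = |Δh| / L = 8.68 / 287 = 0.0302.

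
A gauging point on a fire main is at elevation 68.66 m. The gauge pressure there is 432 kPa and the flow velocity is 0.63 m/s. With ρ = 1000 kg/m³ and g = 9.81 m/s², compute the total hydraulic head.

Pressure head ψ = P/(ρg) = 432×1000 / (1000 × 9.81) = 44.04 m.
Velocity head = v²/(2g) = 0.63² / (2 × 9.81) = 0.020 m.
h = z + ψ + v²/(2g) = 68.66 + 44.04 + 0.020 = 112.72 m.

h ≈ 112.72 m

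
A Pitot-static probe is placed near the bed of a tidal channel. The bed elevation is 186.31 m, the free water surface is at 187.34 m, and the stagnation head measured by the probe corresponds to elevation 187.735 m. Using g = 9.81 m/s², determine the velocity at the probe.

Near the bed, under hydrostatic conditions, the piezometric head (z + ψ) equals the free-surface elevation, 187.34 m.
Velocity head = total − piezometric = 187.735 − 187.34 = 0.395 m.
v = √(2g·h_v) = √(2 × 9.81 × 0.395) = 2.78 m/s.

v ≈ 2.78 m/s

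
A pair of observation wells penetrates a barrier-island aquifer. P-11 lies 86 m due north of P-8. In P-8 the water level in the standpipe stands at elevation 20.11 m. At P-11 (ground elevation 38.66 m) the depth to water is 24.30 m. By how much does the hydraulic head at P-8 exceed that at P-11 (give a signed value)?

Δh ≈ 5.75 m

Total head at P-8: h = 20.11 m (water level in the piezometer is the total head).
Total head at P-11: h = 38.66 − 24.30 = 14.36 m.
Head difference: h(P-8) − h(P-11) = 20.11 − 14.36 = 5.75 m.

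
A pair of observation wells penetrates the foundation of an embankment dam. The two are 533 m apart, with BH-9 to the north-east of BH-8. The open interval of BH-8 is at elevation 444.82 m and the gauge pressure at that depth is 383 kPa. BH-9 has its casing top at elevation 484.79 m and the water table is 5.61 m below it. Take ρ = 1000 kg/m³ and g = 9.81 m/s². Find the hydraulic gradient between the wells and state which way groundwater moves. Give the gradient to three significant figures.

Pressure head at BH-8: ψ = P/(ρg) = 383×1000 / (1000 × 9.81) = 39.04 m.
Total head at BH-8: h = z + ψ = 444.82 + 39.04 = 483.86 m.
Total head at BH-9: h = 484.79 − 5.61 = 479.18 m.
Head difference: h(BH-8) − h(BH-9) = 483.86 − 479.18 = 4.68 m.
Hydraulic gradient: i = |Δh| / L = 4.68 / 533 = 0.00878.
Flow is from higher to lower head: from BH-8 toward BH-9, i.e. toward the north-east.

i ≈ 0.00878; groundwater flows toward the north-east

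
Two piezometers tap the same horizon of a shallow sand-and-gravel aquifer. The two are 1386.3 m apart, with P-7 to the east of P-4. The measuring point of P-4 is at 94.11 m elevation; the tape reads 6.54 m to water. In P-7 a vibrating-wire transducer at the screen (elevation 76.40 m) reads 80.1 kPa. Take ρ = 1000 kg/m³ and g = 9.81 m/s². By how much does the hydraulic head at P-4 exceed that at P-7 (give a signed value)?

Total head at P-4: h = 94.11 − 6.54 = 87.57 m.
Pressure head at P-7: ψ = P/(ρg) = 80.1×1000 / (1000 × 9.81) = 8.17 m.
Total head at P-7: h = z + ψ = 76.40 + 8.17 = 84.57 m.
Head difference: h(P-4) − h(P-7) = 87.57 − 84.57 = 3.00 m.

Δh ≈ 3.00 m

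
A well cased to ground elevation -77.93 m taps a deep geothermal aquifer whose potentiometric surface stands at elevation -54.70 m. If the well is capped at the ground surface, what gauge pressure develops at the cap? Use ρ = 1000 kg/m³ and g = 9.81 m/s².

P ≈ 228 kPa

Head above the cap: Δh = -54.70 − (-77.93) = 23.23 m.
P = ρgΔh = 1000 × 9.81 × 23.23 = 227886 Pa ≈ 228 kPa.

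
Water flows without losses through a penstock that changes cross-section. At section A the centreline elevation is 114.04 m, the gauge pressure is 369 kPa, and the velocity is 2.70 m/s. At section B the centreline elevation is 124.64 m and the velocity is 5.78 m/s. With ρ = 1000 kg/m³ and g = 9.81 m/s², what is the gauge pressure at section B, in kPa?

P₂ ≈ 252 kPa

Pressure head at A: ψ₁ = P₁/(ρg) = 369×1000 / (1000 × 9.81) = 37.61 m.
Velocity heads: v₁²/2g = 2.70²/19.62 = 0.372 m; v₂²/2g = 5.78²/19.62 = 1.703 m.
Total head H = z₁ + ψ₁ + v₁²/2g = 114.04 + 37.61 + 0.372 = 152.02 m.
ψ₂ = H − z₂ − v₂²/2g = 152.02 − 124.64 − 1.703 = 25.68 m.
P₂ = ρgψ₂ = 1000 × 9.81 × 25.68 ≈ 252 kPa.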